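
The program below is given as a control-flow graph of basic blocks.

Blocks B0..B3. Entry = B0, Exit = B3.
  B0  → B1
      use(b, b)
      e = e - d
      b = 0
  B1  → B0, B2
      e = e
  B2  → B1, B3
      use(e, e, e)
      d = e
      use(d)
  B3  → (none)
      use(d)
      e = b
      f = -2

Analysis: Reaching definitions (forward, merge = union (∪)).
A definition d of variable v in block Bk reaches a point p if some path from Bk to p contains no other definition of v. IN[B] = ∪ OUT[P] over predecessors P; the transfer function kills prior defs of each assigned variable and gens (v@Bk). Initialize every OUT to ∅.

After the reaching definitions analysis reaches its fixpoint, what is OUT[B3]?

Answer: {b@B0, d@B2, e@B3, f@B3}

Derivation:
Fixpoint table:
  B0: | IN={b@B0, d@B2, e@B1} | OUT={b@B0, d@B2, e@B0}
  B1: | IN={b@B0, d@B2, e@B0, e@B1} | OUT={b@B0, d@B2, e@B1}
  B2: | IN={b@B0, d@B2, e@B1} | OUT={b@B0, d@B2, e@B1}
  B3: | IN={b@B0, d@B2, e@B1} | OUT={b@B0, d@B2, e@B3, f@B3}

Merge at B3: IN[B3] = OUT[B2] = {b@B0, d@B2, e@B1}
Applying B3's transfer function to that IN value gives OUT[B3] (row B3 above).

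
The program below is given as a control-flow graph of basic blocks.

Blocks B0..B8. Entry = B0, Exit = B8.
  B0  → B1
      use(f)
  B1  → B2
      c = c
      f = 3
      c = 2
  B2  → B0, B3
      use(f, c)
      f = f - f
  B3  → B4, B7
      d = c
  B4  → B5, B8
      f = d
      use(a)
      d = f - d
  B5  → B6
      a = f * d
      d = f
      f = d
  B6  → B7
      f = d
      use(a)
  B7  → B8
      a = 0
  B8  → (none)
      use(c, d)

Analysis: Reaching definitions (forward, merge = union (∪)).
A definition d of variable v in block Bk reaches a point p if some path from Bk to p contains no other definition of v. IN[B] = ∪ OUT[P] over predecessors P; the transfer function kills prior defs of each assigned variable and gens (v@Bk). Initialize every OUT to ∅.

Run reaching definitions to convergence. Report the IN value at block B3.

Answer: {c@B1, f@B2}

Working:
Converged values:
  B0:   IN={c@B1, f@B2}   OUT={c@B1, f@B2}
  B1:   IN={c@B1, f@B2}   OUT={c@B1, f@B1}
  B2:   IN={c@B1, f@B1}   OUT={c@B1, f@B2}
  B3:   IN={c@B1, f@B2}   OUT={c@B1, d@B3, f@B2}
  B4:   IN={c@B1, d@B3, f@B2}   OUT={c@B1, d@B4, f@B4}
  B5:   IN={c@B1, d@B4, f@B4}   OUT={a@B5, c@B1, d@B5, f@B5}
  B6:   IN={a@B5, c@B1, d@B5, f@B5}   OUT={a@B5, c@B1, d@B5, f@B6}
  B7:   IN={a@B5, c@B1, d@B3, d@B5, f@B2, f@B6}   OUT={a@B7, c@B1, d@B3, d@B5, f@B2, f@B6}
  B8:   IN={a@B7, c@B1, d@B3, d@B4, d@B5, f@B2, f@B4, f@B6}   OUT={a@B7, c@B1, d@B3, d@B4, d@B5, f@B2, f@B4, f@B6}

Merge at B3: IN[B3] = OUT[B2] = {c@B1, f@B2}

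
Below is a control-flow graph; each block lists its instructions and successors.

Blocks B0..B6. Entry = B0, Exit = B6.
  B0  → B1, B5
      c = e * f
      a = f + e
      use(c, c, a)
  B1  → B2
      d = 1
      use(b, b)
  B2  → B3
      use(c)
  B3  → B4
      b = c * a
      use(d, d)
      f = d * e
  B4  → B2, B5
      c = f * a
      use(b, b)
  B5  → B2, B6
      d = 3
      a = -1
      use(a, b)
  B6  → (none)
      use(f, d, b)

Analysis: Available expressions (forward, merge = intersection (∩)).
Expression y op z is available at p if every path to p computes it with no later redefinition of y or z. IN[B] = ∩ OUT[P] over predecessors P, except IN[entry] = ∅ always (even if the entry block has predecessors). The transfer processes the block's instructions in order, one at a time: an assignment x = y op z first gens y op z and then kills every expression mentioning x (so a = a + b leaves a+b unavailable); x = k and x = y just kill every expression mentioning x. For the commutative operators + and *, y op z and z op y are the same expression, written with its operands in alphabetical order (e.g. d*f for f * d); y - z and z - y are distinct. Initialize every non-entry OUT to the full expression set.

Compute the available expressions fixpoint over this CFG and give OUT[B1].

Converged values:
  B0:   IN={}   OUT={e*f, e+f}
  B1:   IN={e*f, e+f}   OUT={e*f, e+f}
  B2:   IN={}   OUT={}
  B3:   IN={}   OUT={a*c, d*e}
  B4:   IN={a*c, d*e}   OUT={a*f, d*e}
  B5:   IN={}   OUT={}
  B6:   IN={}   OUT={}

Merge at B1: IN[B1] = OUT[B0] = {e*f, e+f}
Applying B1's transfer function to that IN value gives OUT[B1] (row B1 above).

Answer: {e*f, e+f}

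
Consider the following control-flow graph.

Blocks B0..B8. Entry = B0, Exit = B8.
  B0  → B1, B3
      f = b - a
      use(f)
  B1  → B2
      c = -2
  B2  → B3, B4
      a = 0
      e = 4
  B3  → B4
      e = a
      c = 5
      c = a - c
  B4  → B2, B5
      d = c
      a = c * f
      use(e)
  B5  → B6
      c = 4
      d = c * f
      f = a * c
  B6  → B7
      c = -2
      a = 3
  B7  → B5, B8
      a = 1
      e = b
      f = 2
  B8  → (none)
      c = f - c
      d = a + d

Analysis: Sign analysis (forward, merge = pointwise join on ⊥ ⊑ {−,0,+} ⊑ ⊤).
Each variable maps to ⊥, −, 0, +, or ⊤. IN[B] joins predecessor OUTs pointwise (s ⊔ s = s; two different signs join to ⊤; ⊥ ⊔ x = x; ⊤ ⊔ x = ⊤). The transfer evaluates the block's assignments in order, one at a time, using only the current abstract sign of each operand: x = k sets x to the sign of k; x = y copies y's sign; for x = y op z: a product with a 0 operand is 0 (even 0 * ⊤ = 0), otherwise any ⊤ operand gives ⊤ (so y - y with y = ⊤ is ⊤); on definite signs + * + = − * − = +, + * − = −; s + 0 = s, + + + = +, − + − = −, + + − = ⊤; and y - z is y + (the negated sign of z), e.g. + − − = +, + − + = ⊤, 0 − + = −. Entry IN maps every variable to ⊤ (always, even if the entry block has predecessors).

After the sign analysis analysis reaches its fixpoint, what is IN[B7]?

Fixpoint table:
  B0:  IN=(all ⊤)  OUT=(all ⊤)
  B1:  IN=(all ⊤)  OUT={c:-; rest ⊤}
  B2:  IN=(all ⊤)  OUT={a:0, e:+; rest ⊤}
  B3:  IN=(all ⊤)  OUT=(all ⊤)
  B4:  IN=(all ⊤)  OUT=(all ⊤)
  B5:  IN=(all ⊤)  OUT={c:+; rest ⊤}
  B6:  IN={c:+; rest ⊤}  OUT={a:+, c:-; rest ⊤}
  B7:  IN={a:+, c:-; rest ⊤}  OUT={a:+, c:-, f:+; rest ⊤}
  B8:  IN={a:+, c:-, f:+; rest ⊤}  OUT={a:+, c:+, f:+; rest ⊤}

Merge at B7: IN[B7] = OUT[B6] = {a: +, b: ⊤, c: -, d: ⊤, e: ⊤, f: ⊤}

Answer: {a: +, b: ⊤, c: -, d: ⊤, e: ⊤, f: ⊤}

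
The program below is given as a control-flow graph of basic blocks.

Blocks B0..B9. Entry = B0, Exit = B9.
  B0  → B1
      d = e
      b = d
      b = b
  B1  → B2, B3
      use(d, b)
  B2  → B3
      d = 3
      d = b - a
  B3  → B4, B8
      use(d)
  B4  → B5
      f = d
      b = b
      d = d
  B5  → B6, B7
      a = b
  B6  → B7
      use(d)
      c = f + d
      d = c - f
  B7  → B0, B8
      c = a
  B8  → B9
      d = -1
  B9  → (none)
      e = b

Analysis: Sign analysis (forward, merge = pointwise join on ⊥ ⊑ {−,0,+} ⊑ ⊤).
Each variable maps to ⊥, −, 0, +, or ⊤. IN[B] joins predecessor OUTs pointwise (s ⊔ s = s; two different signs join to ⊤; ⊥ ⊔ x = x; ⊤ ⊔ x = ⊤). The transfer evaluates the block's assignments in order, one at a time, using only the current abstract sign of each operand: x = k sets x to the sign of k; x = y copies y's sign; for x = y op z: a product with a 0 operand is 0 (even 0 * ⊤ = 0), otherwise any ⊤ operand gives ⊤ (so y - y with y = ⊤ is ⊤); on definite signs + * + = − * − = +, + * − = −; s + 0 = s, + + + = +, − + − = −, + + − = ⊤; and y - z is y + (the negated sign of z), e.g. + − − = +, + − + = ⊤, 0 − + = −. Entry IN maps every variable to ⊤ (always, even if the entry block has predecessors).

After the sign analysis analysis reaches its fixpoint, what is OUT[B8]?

Converged values:
  B0:  IN=(all ⊤)  OUT=(all ⊤)
  B1:  IN=(all ⊤)  OUT=(all ⊤)
  B2:  IN=(all ⊤)  OUT=(all ⊤)
  B3:  IN=(all ⊤)  OUT=(all ⊤)
  B4:  IN=(all ⊤)  OUT=(all ⊤)
  B5:  IN=(all ⊤)  OUT=(all ⊤)
  B6:  IN=(all ⊤)  OUT=(all ⊤)
  B7:  IN=(all ⊤)  OUT=(all ⊤)
  B8:  IN=(all ⊤)  OUT={d:-; rest ⊤}
  B9:  IN={d:-; rest ⊤}  OUT={d:-; rest ⊤}

Merge at B8: IN[B8] = OUT[B3] ⊔ OUT[B7] = {a: ⊤, b: ⊤, c: ⊤, d: ⊤, e: ⊤, f: ⊤}
Applying B8's transfer function to that IN value gives OUT[B8] (row B8 above).

Answer: {a: ⊤, b: ⊤, c: ⊤, d: -, e: ⊤, f: ⊤}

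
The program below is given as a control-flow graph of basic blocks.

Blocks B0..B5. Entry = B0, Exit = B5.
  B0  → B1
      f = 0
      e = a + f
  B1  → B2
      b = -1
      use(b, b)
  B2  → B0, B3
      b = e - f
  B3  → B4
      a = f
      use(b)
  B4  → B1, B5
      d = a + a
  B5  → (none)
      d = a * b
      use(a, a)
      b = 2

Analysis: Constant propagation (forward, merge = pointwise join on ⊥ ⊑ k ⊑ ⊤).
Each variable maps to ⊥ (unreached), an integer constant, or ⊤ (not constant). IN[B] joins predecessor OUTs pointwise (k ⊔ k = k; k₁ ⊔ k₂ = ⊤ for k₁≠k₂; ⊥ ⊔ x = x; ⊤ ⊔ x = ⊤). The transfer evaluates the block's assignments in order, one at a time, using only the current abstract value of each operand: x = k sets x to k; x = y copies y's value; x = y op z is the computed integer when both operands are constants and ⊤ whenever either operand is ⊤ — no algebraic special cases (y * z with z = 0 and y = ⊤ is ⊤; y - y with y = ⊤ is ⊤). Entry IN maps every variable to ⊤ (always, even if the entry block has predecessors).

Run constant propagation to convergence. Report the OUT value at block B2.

Answer: {a: ⊤, b: ⊤, c: ⊤, d: ⊤, e: ⊤, f: 0}

Trace:
Per-block solution:
  B0:  IN=(all ⊤)  OUT={f:0; rest ⊤}
  B1:  IN={f:0; rest ⊤}  OUT={b:-1, f:0; rest ⊤}
  B2:  IN={b:-1, f:0; rest ⊤}  OUT={f:0; rest ⊤}
  B3:  IN={f:0; rest ⊤}  OUT={a:0, f:0; rest ⊤}
  B4:  IN={a:0, f:0; rest ⊤}  OUT={a:0, d:0, f:0; rest ⊤}
  B5:  IN={a:0, d:0, f:0; rest ⊤}  OUT={a:0, b:2, f:0; rest ⊤}

Merge at B2: IN[B2] = OUT[B1] = {a: ⊤, b: -1, c: ⊤, d: ⊤, e: ⊤, f: 0}
Applying B2's transfer function to that IN value gives OUT[B2] (row B2 above).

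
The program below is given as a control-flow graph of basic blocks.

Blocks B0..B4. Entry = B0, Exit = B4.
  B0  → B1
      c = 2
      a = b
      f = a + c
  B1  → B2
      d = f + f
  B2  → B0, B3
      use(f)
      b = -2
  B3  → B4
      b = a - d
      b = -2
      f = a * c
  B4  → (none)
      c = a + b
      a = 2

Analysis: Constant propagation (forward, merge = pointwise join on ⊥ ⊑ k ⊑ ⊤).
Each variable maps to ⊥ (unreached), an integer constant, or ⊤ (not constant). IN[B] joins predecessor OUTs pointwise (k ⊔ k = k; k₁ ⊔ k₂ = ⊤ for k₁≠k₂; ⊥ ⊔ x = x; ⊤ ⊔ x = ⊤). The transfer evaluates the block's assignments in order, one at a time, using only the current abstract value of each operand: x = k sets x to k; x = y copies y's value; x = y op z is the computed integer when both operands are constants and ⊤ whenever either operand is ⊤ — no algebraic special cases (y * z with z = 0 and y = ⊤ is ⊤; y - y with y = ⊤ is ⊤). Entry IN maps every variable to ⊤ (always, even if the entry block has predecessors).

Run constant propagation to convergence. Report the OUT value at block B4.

Answer: {a: 2, b: -2, c: ⊤, d: ⊤, e: ⊤, f: ⊤}

Working:
Fixpoint table:
  B0: | IN=(all ⊤) | OUT={c:2; rest ⊤}
  B1: | IN={c:2; rest ⊤} | OUT={c:2; rest ⊤}
  B2: | IN={c:2; rest ⊤} | OUT={b:-2, c:2; rest ⊤}
  B3: | IN={b:-2, c:2; rest ⊤} | OUT={b:-2, c:2; rest ⊤}
  B4: | IN={b:-2, c:2; rest ⊤} | OUT={a:2, b:-2; rest ⊤}

Merge at B4: IN[B4] = OUT[B3] = {a: ⊤, b: -2, c: 2, d: ⊤, e: ⊤, f: ⊤}
Applying B4's transfer function to that IN value gives OUT[B4] (row B4 above).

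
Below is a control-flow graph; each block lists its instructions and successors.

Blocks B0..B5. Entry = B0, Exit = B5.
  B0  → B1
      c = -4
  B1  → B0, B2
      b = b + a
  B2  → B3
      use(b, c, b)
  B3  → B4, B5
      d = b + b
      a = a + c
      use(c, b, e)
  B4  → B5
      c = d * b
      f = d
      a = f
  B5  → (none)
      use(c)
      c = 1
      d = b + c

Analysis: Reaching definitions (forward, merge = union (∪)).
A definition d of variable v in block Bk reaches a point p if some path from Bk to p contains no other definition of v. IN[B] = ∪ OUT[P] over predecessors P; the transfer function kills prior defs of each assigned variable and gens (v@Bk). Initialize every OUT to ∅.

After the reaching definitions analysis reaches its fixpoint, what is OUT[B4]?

Converged values:
  B0:  IN={b@B1, c@B0}  OUT={b@B1, c@B0}
  B1:  IN={b@B1, c@B0}  OUT={b@B1, c@B0}
  B2:  IN={b@B1, c@B0}  OUT={b@B1, c@B0}
  B3:  IN={b@B1, c@B0}  OUT={a@B3, b@B1, c@B0, d@B3}
  B4:  IN={a@B3, b@B1, c@B0, d@B3}  OUT={a@B4, b@B1, c@B4, d@B3, f@B4}
  B5:  IN={a@B3, a@B4, b@B1, c@B0, c@B4, d@B3, f@B4}  OUT={a@B3, a@B4, b@B1, c@B5, d@B5, f@B4}

Merge at B4: IN[B4] = OUT[B3] = {a@B3, b@B1, c@B0, d@B3}
Applying B4's transfer function to that IN value gives OUT[B4] (row B4 above).

Answer: {a@B4, b@B1, c@B4, d@B3, f@B4}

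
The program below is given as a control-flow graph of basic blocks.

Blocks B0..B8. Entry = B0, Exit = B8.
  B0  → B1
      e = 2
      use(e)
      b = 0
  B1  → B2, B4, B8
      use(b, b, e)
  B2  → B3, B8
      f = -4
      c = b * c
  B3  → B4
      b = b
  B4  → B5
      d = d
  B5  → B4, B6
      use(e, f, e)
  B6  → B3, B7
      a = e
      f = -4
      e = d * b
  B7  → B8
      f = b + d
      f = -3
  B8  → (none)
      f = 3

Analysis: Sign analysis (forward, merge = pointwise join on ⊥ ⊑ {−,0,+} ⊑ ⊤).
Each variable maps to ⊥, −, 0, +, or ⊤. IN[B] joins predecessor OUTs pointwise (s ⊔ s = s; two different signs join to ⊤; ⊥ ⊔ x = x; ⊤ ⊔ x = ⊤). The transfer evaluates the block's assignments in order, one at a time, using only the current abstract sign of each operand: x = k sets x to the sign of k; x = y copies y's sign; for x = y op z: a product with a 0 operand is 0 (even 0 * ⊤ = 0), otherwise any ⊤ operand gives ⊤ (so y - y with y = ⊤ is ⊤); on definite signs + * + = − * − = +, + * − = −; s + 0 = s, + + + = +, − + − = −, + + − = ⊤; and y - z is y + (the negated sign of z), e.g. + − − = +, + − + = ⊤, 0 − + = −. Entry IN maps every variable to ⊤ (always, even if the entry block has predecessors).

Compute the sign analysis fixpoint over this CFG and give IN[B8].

Converged values:
  B0: | IN=(all ⊤) | OUT={b:0, e:+; rest ⊤}
  B1: | IN={b:0, e:+; rest ⊤} | OUT={b:0, e:+; rest ⊤}
  B2: | IN={b:0, e:+; rest ⊤} | OUT={b:0, c:0, e:+, f:-; rest ⊤}
  B3: | IN={b:0, f:-; rest ⊤} | OUT={b:0, f:-; rest ⊤}
  B4: | IN={b:0; rest ⊤} | OUT={b:0; rest ⊤}
  B5: | IN={b:0; rest ⊤} | OUT={b:0; rest ⊤}
  B6: | IN={b:0; rest ⊤} | OUT={b:0, e:0, f:-; rest ⊤}
  B7: | IN={b:0, e:0, f:-; rest ⊤} | OUT={b:0, e:0, f:-; rest ⊤}
  B8: | IN={b:0; rest ⊤} | OUT={b:0, f:+; rest ⊤}

Merge at B8: IN[B8] = OUT[B1] ⊔ OUT[B2] ⊔ OUT[B7] = {a: ⊤, b: 0, c: ⊤, d: ⊤, e: ⊤, f: ⊤}

Answer: {a: ⊤, b: 0, c: ⊤, d: ⊤, e: ⊤, f: ⊤}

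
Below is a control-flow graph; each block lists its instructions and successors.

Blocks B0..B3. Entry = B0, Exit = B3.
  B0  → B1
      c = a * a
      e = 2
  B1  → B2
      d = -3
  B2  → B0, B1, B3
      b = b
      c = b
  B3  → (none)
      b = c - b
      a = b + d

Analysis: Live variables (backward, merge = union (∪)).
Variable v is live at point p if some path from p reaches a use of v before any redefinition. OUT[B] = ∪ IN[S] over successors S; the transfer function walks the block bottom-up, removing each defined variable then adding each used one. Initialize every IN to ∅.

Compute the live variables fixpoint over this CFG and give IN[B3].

Per-block solution:
  B0: | IN={a, b} | OUT={a, b}
  B1: | IN={a, b} | OUT={a, b, d}
  B2: | IN={a, b, d} | OUT={a, b, c, d}
  B3: | IN={b, c, d} | OUT={}

B3 is the boundary node: OUT[B3] = {}
Applying B3's transfer function to that OUT value gives IN[B3] (row B3 above).

Answer: {b, c, d}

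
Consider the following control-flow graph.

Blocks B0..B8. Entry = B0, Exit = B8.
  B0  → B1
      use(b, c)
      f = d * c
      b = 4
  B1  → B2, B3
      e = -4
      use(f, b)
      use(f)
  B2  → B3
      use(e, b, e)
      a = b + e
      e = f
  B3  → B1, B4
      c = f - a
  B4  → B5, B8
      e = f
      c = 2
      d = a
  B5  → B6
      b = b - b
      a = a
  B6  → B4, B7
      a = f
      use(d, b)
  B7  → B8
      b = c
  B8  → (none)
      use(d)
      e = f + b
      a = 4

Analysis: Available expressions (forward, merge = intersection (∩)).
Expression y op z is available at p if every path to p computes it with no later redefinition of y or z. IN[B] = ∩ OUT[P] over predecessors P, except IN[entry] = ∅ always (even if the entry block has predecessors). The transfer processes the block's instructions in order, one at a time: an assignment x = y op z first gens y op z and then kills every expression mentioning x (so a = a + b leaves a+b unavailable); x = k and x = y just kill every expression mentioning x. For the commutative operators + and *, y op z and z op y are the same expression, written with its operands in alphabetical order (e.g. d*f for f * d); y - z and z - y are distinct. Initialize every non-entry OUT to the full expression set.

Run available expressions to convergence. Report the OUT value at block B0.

Converged values:
  B0: | IN={} | OUT={c*d}
  B1: | IN={} | OUT={}
  B2: | IN={} | OUT={}
  B3: | IN={} | OUT={f-a}
  B4: | IN={} | OUT={}
  B5: | IN={} | OUT={}
  B6: | IN={} | OUT={}
  B7: | IN={} | OUT={}
  B8: | IN={} | OUT={b+f}

B0 is the boundary node: IN[B0] = {}
Applying B0's transfer function to that IN value gives OUT[B0] (row B0 above).

Answer: {c*d}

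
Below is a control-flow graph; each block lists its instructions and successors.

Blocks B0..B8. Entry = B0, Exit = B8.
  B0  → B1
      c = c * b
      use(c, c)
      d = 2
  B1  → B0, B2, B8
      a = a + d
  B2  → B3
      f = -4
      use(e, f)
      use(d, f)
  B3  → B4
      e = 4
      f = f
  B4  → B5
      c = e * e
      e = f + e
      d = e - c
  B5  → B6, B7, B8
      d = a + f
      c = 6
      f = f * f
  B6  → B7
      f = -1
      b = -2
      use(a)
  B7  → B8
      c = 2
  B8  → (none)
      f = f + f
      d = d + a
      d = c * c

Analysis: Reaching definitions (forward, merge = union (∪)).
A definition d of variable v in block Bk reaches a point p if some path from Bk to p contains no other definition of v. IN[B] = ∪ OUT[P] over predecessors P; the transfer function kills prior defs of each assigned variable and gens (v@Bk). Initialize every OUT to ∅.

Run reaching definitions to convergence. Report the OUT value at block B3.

Per-block solution:
  B0:  IN={a@B1, c@B0, d@B0}  OUT={a@B1, c@B0, d@B0}
  B1:  IN={a@B1, c@B0, d@B0}  OUT={a@B1, c@B0, d@B0}
  B2:  IN={a@B1, c@B0, d@B0}  OUT={a@B1, c@B0, d@B0, f@B2}
  B3:  IN={a@B1, c@B0, d@B0, f@B2}  OUT={a@B1, c@B0, d@B0, e@B3, f@B3}
  B4:  IN={a@B1, c@B0, d@B0, e@B3, f@B3}  OUT={a@B1, c@B4, d@B4, e@B4, f@B3}
  B5:  IN={a@B1, c@B4, d@B4, e@B4, f@B3}  OUT={a@B1, c@B5, d@B5, e@B4, f@B5}
  B6:  IN={a@B1, c@B5, d@B5, e@B4, f@B5}  OUT={a@B1, b@B6, c@B5, d@B5, e@B4, f@B6}
  B7:  IN={a@B1, b@B6, c@B5, d@B5, e@B4, f@B5, f@B6}  OUT={a@B1, b@B6, c@B7, d@B5, e@B4, f@B5, f@B6}
  B8:  IN={a@B1, b@B6, c@B0, c@B5, c@B7, d@B0, d@B5, e@B4, f@B5, f@B6}  OUT={a@B1, b@B6, c@B0, c@B5, c@B7, d@B8, e@B4, f@B8}

Merge at B3: IN[B3] = OUT[B2] = {a@B1, c@B0, d@B0, f@B2}
Applying B3's transfer function to that IN value gives OUT[B3] (row B3 above).

Answer: {a@B1, c@B0, d@B0, e@B3, f@B3}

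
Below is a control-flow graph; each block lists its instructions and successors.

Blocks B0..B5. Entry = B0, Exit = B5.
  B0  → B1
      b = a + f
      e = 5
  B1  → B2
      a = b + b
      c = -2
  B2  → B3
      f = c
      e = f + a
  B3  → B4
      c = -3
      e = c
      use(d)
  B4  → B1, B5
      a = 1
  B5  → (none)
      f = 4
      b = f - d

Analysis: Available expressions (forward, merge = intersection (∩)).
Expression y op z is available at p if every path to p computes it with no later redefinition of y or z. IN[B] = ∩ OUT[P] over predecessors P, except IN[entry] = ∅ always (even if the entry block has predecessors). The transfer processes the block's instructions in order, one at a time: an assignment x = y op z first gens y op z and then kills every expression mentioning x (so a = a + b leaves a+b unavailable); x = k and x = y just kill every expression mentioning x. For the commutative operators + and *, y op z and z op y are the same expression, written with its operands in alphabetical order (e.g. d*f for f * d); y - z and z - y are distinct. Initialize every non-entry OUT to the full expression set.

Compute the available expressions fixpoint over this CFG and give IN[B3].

Per-block solution:
  B0: | IN={} | OUT={a+f}
  B1: | IN={} | OUT={b+b}
  B2: | IN={b+b} | OUT={a+f, b+b}
  B3: | IN={a+f, b+b} | OUT={a+f, b+b}
  B4: | IN={a+f, b+b} | OUT={b+b}
  B5: | IN={b+b} | OUT={f-d}

Merge at B3: IN[B3] = OUT[B2] = {a+f, b+b}

Answer: {a+f, b+b}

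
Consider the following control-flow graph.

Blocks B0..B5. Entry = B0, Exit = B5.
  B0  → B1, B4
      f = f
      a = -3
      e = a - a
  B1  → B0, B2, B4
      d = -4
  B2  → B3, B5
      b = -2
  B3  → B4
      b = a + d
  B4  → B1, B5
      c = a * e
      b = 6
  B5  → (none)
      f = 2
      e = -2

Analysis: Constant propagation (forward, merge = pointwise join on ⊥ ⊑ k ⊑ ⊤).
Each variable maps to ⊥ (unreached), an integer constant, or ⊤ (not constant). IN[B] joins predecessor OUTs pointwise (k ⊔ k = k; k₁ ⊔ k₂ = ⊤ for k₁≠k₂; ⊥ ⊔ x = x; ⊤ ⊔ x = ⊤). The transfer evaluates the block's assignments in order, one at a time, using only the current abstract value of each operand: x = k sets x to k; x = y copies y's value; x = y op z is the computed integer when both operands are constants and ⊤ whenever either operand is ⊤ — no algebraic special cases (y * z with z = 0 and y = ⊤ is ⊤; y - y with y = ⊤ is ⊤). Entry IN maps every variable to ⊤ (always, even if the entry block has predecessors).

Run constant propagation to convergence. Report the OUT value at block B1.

Converged values:
  B0:  IN=(all ⊤)  OUT={a:-3, e:0; rest ⊤}
  B1:  IN={a:-3, e:0; rest ⊤}  OUT={a:-3, d:-4, e:0; rest ⊤}
  B2:  IN={a:-3, d:-4, e:0; rest ⊤}  OUT={a:-3, b:-2, d:-4, e:0; rest ⊤}
  B3:  IN={a:-3, b:-2, d:-4, e:0; rest ⊤}  OUT={a:-3, b:-7, d:-4, e:0; rest ⊤}
  B4:  IN={a:-3, e:0; rest ⊤}  OUT={a:-3, b:6, c:0, e:0; rest ⊤}
  B5:  IN={a:-3, e:0; rest ⊤}  OUT={a:-3, e:-2, f:2; rest ⊤}

Merge at B1: IN[B1] = OUT[B0] ⊔ OUT[B4] = {a: -3, b: ⊤, c: ⊤, d: ⊤, e: 0, f: ⊤}
Applying B1's transfer function to that IN value gives OUT[B1] (row B1 above).

Answer: {a: -3, b: ⊤, c: ⊤, d: -4, e: 0, f: ⊤}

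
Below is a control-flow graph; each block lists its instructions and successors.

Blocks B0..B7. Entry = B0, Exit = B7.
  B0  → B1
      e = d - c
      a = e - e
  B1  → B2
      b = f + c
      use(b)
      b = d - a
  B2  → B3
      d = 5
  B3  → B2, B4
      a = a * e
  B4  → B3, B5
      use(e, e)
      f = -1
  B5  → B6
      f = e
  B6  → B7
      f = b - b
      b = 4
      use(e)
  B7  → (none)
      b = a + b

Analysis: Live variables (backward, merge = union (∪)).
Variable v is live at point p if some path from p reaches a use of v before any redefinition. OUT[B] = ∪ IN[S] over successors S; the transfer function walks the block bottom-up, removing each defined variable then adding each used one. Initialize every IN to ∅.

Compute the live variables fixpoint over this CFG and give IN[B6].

Answer: {a, b, e}

Working:
Per-block solution:
  B0:  IN={c, d, f}  OUT={a, c, d, e, f}
  B1:  IN={a, c, d, e, f}  OUT={a, b, e}
  B2:  IN={a, b, e}  OUT={a, b, e}
  B3:  IN={a, b, e}  OUT={a, b, e}
  B4:  IN={a, b, e}  OUT={a, b, e}
  B5:  IN={a, b, e}  OUT={a, b, e}
  B6:  IN={a, b, e}  OUT={a, b}
  B7:  IN={a, b}  OUT={}

Merge at B6: OUT[B6] = IN[B7] = {a, b}
Applying B6's transfer function to that OUT value gives IN[B6] (row B6 above).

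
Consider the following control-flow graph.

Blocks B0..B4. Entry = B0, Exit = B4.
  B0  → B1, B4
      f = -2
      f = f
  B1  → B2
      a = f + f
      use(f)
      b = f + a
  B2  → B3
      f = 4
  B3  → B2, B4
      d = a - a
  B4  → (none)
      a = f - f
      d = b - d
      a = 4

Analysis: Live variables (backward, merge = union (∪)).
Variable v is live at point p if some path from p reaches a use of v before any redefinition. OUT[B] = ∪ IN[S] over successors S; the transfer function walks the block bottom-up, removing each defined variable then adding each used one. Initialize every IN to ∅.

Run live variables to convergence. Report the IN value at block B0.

Answer: {b, d}

Working:
Converged values:
  B0:  IN={b, d}  OUT={b, d, f}
  B1:  IN={f}  OUT={a, b}
  B2:  IN={a, b}  OUT={a, b, f}
  B3:  IN={a, b, f}  OUT={a, b, d, f}
  B4:  IN={b, d, f}  OUT={}

Merge at B0: OUT[B0] = IN[B1] ⊔ IN[B4] = {b, d, f}
Applying B0's transfer function to that OUT value gives IN[B0] (row B0 above).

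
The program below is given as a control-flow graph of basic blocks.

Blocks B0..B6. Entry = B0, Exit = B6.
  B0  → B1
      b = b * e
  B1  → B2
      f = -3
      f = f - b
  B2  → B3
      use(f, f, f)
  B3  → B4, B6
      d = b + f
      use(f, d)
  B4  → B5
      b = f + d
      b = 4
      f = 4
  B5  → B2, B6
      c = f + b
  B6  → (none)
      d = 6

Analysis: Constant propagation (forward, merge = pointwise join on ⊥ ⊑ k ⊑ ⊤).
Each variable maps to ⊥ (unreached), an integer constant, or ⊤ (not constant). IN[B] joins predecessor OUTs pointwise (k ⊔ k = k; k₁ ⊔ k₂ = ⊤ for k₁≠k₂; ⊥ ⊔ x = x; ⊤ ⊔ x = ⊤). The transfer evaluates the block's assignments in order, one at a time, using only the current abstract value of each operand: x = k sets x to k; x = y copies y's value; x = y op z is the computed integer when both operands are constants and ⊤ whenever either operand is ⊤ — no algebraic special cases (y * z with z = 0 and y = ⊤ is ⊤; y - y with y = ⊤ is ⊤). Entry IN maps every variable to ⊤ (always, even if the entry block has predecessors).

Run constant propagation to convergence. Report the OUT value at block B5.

Answer: {a: ⊤, b: 4, c: 8, d: ⊤, e: ⊤, f: 4}

Working:
Fixpoint table:
  B0:   IN=(all ⊤)   OUT=(all ⊤)
  B1:   IN=(all ⊤)   OUT=(all ⊤)
  B2:   IN=(all ⊤)   OUT=(all ⊤)
  B3:   IN=(all ⊤)   OUT=(all ⊤)
  B4:   IN=(all ⊤)   OUT={b:4, f:4; rest ⊤}
  B5:   IN={b:4, f:4; rest ⊤}   OUT={b:4, c:8, f:4; rest ⊤}
  B6:   IN=(all ⊤)   OUT={d:6; rest ⊤}

Merge at B5: IN[B5] = OUT[B4] = {a: ⊤, b: 4, c: ⊤, d: ⊤, e: ⊤, f: 4}
Applying B5's transfer function to that IN value gives OUT[B5] (row B5 above).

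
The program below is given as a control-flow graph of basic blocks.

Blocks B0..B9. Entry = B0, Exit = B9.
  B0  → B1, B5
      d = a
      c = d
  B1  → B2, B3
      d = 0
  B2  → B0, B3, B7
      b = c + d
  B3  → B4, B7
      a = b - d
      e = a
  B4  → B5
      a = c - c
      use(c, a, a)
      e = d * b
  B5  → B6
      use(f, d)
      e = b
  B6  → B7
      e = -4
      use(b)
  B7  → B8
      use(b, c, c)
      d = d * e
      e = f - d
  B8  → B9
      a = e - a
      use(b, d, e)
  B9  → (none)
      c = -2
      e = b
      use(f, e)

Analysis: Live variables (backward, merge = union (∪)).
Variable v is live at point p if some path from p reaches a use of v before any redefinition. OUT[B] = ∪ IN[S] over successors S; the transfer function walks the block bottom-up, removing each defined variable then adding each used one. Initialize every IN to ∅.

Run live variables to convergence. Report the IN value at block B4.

Fixpoint table:
  B0: | IN={a, b, e, f} | OUT={a, b, c, d, e, f}
  B1: | IN={a, b, c, e, f} | OUT={a, b, c, d, e, f}
  B2: | IN={a, c, d, e, f} | OUT={a, b, c, d, e, f}
  B3: | IN={b, c, d, f} | OUT={a, b, c, d, e, f}
  B4: | IN={b, c, d, f} | OUT={a, b, c, d, f}
  B5: | IN={a, b, c, d, f} | OUT={a, b, c, d, f}
  B6: | IN={a, b, c, d, f} | OUT={a, b, c, d, e, f}
  B7: | IN={a, b, c, d, e, f} | OUT={a, b, d, e, f}
  B8: | IN={a, b, d, e, f} | OUT={b, f}
  B9: | IN={b, f} | OUT={}

Merge at B4: OUT[B4] = IN[B5] = {a, b, c, d, f}
Applying B4's transfer function to that OUT value gives IN[B4] (row B4 above).

Answer: {b, c, d, f}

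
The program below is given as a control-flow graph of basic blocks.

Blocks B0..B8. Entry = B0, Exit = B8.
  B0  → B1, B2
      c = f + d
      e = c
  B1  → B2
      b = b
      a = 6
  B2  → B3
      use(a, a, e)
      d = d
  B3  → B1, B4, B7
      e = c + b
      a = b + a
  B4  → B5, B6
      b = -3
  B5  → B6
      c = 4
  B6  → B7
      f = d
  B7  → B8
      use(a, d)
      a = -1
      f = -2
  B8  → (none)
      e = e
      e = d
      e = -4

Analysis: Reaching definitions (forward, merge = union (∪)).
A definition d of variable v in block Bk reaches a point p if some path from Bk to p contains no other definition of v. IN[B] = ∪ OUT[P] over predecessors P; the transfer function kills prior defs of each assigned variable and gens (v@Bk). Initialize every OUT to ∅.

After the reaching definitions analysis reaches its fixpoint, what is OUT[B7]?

Converged values:
  B0:   IN={}   OUT={c@B0, e@B0}
  B1:   IN={a@B3, b@B1, c@B0, d@B2, e@B0, e@B3}   OUT={a@B1, b@B1, c@B0, d@B2, e@B0, e@B3}
  B2:   IN={a@B1, b@B1, c@B0, d@B2, e@B0, e@B3}   OUT={a@B1, b@B1, c@B0, d@B2, e@B0, e@B3}
  B3:   IN={a@B1, b@B1, c@B0, d@B2, e@B0, e@B3}   OUT={a@B3, b@B1, c@B0, d@B2, e@B3}
  B4:   IN={a@B3, b@B1, c@B0, d@B2, e@B3}   OUT={a@B3, b@B4, c@B0, d@B2, e@B3}
  B5:   IN={a@B3, b@B4, c@B0, d@B2, e@B3}   OUT={a@B3, b@B4, c@B5, d@B2, e@B3}
  B6:   IN={a@B3, b@B4, c@B0, c@B5, d@B2, e@B3}   OUT={a@B3, b@B4, c@B0, c@B5, d@B2, e@B3, f@B6}
  B7:   IN={a@B3, b@B1, b@B4, c@B0, c@B5, d@B2, e@B3, f@B6}   OUT={a@B7, b@B1, b@B4, c@B0, c@B5, d@B2, e@B3, f@B7}
  B8:   IN={a@B7, b@B1, b@B4, c@B0, c@B5, d@B2, e@B3, f@B7}   OUT={a@B7, b@B1, b@B4, c@B0, c@B5, d@B2, e@B8, f@B7}

Merge at B7: IN[B7] = OUT[B3] ⊔ OUT[B6] = {a@B3, b@B1, b@B4, c@B0, c@B5, d@B2, e@B3, f@B6}
Applying B7's transfer function to that IN value gives OUT[B7] (row B7 above).

Answer: {a@B7, b@B1, b@B4, c@B0, c@B5, d@B2, e@B3, f@B7}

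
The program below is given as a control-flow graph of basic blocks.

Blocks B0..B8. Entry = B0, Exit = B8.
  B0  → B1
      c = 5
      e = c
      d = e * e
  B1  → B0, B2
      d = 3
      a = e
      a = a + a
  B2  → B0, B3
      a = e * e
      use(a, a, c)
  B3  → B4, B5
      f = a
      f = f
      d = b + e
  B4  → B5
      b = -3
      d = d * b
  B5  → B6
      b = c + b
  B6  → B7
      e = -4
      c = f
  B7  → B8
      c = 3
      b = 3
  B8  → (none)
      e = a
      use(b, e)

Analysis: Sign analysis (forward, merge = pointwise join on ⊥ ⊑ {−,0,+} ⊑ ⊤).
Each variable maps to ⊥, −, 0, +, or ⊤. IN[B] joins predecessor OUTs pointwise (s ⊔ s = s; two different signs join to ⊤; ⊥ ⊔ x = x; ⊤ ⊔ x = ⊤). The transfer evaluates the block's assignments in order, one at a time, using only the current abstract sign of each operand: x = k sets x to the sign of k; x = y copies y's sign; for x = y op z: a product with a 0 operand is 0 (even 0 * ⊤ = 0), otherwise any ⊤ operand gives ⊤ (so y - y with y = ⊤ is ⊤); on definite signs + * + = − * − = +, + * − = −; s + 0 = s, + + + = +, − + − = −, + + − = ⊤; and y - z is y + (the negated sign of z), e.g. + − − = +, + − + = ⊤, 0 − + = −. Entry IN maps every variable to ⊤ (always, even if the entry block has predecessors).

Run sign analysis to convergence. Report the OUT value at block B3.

Fixpoint table:
  B0: | IN=(all ⊤) | OUT={c:+, d:+, e:+; rest ⊤}
  B1: | IN={c:+, d:+, e:+; rest ⊤} | OUT={a:+, c:+, d:+, e:+; rest ⊤}
  B2: | IN={a:+, c:+, d:+, e:+; rest ⊤} | OUT={a:+, c:+, d:+, e:+; rest ⊤}
  B3: | IN={a:+, c:+, d:+, e:+; rest ⊤} | OUT={a:+, c:+, e:+, f:+; rest ⊤}
  B4: | IN={a:+, c:+, e:+, f:+; rest ⊤} | OUT={a:+, b:-, c:+, e:+, f:+; rest ⊤}
  B5: | IN={a:+, c:+, e:+, f:+; rest ⊤} | OUT={a:+, c:+, e:+, f:+; rest ⊤}
  B6: | IN={a:+, c:+, e:+, f:+; rest ⊤} | OUT={a:+, c:+, e:-, f:+; rest ⊤}
  B7: | IN={a:+, c:+, e:-, f:+; rest ⊤} | OUT={a:+, b:+, c:+, e:-, f:+; rest ⊤}
  B8: | IN={a:+, b:+, c:+, e:-, f:+; rest ⊤} | OUT={a:+, b:+, c:+, e:+, f:+; rest ⊤}

Merge at B3: IN[B3] = OUT[B2] = {a: +, b: ⊤, c: +, d: +, e: +, f: ⊤}
Applying B3's transfer function to that IN value gives OUT[B3] (row B3 above).

Answer: {a: +, b: ⊤, c: +, d: ⊤, e: +, f: +}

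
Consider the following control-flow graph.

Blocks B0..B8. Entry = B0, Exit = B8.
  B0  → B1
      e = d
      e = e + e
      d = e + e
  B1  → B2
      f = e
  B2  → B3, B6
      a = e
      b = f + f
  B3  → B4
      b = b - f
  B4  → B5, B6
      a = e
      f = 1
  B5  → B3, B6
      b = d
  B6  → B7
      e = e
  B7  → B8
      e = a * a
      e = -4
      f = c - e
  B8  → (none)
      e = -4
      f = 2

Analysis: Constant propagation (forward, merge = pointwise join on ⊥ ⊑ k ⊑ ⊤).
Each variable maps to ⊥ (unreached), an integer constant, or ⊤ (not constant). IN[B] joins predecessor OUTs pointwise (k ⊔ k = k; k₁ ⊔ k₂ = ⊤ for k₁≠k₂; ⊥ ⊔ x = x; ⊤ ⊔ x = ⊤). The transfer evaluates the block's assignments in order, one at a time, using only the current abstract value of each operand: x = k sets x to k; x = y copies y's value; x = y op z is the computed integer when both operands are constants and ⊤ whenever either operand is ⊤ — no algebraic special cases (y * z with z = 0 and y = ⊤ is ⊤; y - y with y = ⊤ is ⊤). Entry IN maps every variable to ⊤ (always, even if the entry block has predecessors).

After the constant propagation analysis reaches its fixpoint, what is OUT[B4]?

Answer: {a: ⊤, b: ⊤, c: ⊤, d: ⊤, e: ⊤, f: 1}

Trace:
Fixpoint table:
  B0:   IN=(all ⊤)   OUT=(all ⊤)
  B1:   IN=(all ⊤)   OUT=(all ⊤)
  B2:   IN=(all ⊤)   OUT=(all ⊤)
  B3:   IN=(all ⊤)   OUT=(all ⊤)
  B4:   IN=(all ⊤)   OUT={f:1; rest ⊤}
  B5:   IN={f:1; rest ⊤}   OUT={f:1; rest ⊤}
  B6:   IN=(all ⊤)   OUT=(all ⊤)
  B7:   IN=(all ⊤)   OUT={e:-4; rest ⊤}
  B8:   IN={e:-4; rest ⊤}   OUT={e:-4, f:2; rest ⊤}

Merge at B4: IN[B4] = OUT[B3] = {a: ⊤, b: ⊤, c: ⊤, d: ⊤, e: ⊤, f: ⊤}
Applying B4's transfer function to that IN value gives OUT[B4] (row B4 above).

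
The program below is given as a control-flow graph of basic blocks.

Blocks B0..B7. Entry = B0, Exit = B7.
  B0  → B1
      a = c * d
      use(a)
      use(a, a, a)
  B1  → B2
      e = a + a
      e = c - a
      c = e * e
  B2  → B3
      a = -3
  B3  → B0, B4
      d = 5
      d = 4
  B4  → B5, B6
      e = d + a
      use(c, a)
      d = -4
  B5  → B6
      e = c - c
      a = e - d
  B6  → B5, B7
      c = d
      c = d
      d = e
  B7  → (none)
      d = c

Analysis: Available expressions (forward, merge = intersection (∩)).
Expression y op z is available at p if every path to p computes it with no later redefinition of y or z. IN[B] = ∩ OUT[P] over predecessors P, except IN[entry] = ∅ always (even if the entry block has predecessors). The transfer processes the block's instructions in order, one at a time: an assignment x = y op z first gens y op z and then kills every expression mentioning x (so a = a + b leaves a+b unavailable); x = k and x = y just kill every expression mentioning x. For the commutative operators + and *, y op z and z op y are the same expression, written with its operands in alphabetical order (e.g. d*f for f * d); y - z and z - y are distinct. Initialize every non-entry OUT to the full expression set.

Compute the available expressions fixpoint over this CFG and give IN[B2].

Answer: {a+a, e*e}

Derivation:
Converged values:
  B0:   IN={}   OUT={c*d}
  B1:   IN={c*d}   OUT={a+a, e*e}
  B2:   IN={a+a, e*e}   OUT={e*e}
  B3:   IN={e*e}   OUT={e*e}
  B4:   IN={e*e}   OUT={}
  B5:   IN={}   OUT={c-c, e-d}
  B6:   IN={}   OUT={}
  B7:   IN={}   OUT={}

Merge at B2: IN[B2] = OUT[B1] = {a+a, e*e}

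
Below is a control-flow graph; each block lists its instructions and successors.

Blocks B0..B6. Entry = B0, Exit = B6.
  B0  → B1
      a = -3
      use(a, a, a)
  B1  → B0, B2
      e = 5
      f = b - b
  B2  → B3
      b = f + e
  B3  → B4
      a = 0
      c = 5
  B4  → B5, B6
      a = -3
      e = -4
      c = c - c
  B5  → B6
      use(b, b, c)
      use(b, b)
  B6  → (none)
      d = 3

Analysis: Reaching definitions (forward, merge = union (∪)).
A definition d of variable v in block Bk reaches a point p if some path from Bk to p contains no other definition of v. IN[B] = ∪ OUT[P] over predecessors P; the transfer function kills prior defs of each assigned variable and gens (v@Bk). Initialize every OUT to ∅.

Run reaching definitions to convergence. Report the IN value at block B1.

Answer: {a@B0, e@B1, f@B1}

Derivation:
Per-block solution:
  B0:  IN={a@B0, e@B1, f@B1}  OUT={a@B0, e@B1, f@B1}
  B1:  IN={a@B0, e@B1, f@B1}  OUT={a@B0, e@B1, f@B1}
  B2:  IN={a@B0, e@B1, f@B1}  OUT={a@B0, b@B2, e@B1, f@B1}
  B3:  IN={a@B0, b@B2, e@B1, f@B1}  OUT={a@B3, b@B2, c@B3, e@B1, f@B1}
  B4:  IN={a@B3, b@B2, c@B3, e@B1, f@B1}  OUT={a@B4, b@B2, c@B4, e@B4, f@B1}
  B5:  IN={a@B4, b@B2, c@B4, e@B4, f@B1}  OUT={a@B4, b@B2, c@B4, e@B4, f@B1}
  B6:  IN={a@B4, b@B2, c@B4, e@B4, f@B1}  OUT={a@B4, b@B2, c@B4, d@B6, e@B4, f@B1}

Merge at B1: IN[B1] = OUT[B0] = {a@B0, e@B1, f@B1}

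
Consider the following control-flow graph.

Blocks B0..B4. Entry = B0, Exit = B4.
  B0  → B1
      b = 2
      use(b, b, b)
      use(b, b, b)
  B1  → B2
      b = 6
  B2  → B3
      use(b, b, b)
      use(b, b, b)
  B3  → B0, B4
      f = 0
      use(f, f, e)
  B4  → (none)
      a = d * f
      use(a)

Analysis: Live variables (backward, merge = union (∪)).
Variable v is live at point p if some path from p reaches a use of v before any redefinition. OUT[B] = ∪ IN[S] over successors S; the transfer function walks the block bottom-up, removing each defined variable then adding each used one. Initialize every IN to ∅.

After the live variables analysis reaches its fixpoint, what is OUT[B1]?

Answer: {b, d, e}

Derivation:
Fixpoint table:
  B0:   IN={d, e}   OUT={d, e}
  B1:   IN={d, e}   OUT={b, d, e}
  B2:   IN={b, d, e}   OUT={d, e}
  B3:   IN={d, e}   OUT={d, e, f}
  B4:   IN={d, f}   OUT={}

Merge at B1: OUT[B1] = IN[B2] = {b, d, e}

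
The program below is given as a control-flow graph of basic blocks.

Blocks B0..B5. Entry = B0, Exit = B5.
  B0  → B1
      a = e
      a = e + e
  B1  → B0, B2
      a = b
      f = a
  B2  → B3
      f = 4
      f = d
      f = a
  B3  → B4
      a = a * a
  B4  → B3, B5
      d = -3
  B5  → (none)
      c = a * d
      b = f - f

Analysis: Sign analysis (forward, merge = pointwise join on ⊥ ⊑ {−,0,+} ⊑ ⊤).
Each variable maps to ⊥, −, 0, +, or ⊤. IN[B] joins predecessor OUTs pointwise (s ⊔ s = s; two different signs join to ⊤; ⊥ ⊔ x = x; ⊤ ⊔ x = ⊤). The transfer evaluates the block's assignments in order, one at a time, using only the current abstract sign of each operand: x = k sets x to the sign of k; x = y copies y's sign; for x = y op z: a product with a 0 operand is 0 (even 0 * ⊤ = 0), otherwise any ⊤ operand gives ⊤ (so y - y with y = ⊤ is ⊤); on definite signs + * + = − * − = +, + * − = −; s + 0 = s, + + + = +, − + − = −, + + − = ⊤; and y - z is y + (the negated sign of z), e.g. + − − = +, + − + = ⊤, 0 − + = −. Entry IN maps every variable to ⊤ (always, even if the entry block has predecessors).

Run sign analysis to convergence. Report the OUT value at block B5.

Answer: {a: ⊤, b: ⊤, c: ⊤, d: -, e: ⊤, f: ⊤}

Derivation:
Per-block solution:
  B0:   IN=(all ⊤)   OUT=(all ⊤)
  B1:   IN=(all ⊤)   OUT=(all ⊤)
  B2:   IN=(all ⊤)   OUT=(all ⊤)
  B3:   IN=(all ⊤)   OUT=(all ⊤)
  B4:   IN=(all ⊤)   OUT={d:-; rest ⊤}
  B5:   IN={d:-; rest ⊤}   OUT={d:-; rest ⊤}

Merge at B5: IN[B5] = OUT[B4] = {a: ⊤, b: ⊤, c: ⊤, d: -, e: ⊤, f: ⊤}
Applying B5's transfer function to that IN value gives OUT[B5] (row B5 above).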